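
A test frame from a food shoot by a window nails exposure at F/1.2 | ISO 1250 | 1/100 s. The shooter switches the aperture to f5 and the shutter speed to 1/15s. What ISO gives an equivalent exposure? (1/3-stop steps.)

Aperture: f/1.2 → f/1.4 → f/1.6 → f/1.8 → f/2 → f/2.2 → f/2.5 → f/2.8 → f/3.2 → f/3.5 → f/4 → f/4.5 → f/5 — 4 stops narrower (darker).
Shutter speed: 1/100 → 1/80 → 1/60 → 1/50 → 1/40 → 1/30 → 1/25 → 1/20 → 1/15 — 2 2/3 stops longer (brighter).
Net change so far: 1 1/3 stops darker. Offset with the ISO: 1250 → 1600 → 2000 → 2500 → 3200.

ISO 3200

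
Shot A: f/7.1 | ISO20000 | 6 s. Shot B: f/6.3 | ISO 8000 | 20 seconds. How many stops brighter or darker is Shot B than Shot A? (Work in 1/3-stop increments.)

2/3 stop brighter

Aperture: f/7.1 → f/6.3 — 1/3 stop larger aperture (brighter).
Shutter speed: 6 → 8 → 10 → 13 → 15 → 20 — 1 2/3 stops longer (brighter).
ISO: 20000 → 16000 → 12800 → 10000 → 8000 — 1 1/3 stops lower (darker).
Net: +1/3 +1 2/3 −1 1/3 = +2/3 stops.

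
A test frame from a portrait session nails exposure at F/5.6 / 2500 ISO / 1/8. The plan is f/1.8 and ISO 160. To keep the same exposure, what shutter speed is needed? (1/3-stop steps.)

1/5s

Aperture: f/5.6 → f/5 → f/4.5 → f/4 → f/3.5 → f/3.2 → f/2.8 → f/2.5 → f/2.2 → f/2 → f/1.8 — 3 1/3 stops larger aperture (brighter).
ISO: 2500 → 2000 → 1600 → 1250 → 1000 → 800 → 640 → 500 → 400 → 320 → 250 → 200 → 160 — 4 stops dropped (darker).
Net change so far: 2/3 stop darker. Offset with the shutter speed: 1/8 → 1/6 → 1/5.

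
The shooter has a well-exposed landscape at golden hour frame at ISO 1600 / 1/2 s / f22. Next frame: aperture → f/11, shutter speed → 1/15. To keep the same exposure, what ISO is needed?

Aperture: f/22 → f/16 → f/11 — 2 stops opened up (brighter).
Shutter speed: 1/2 → 1/4 → 1/8 → 1/15 — 3 stops shorter (darker).
Net change so far: 1 stop darker. Offset with the ISO: 1600 → 3200.

ISO 3200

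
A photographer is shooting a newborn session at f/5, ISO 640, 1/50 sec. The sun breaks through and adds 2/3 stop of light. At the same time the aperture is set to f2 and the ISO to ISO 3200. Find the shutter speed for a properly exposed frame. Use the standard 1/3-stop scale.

Scene light: 2/3 stop brighter.
Aperture: f/5 → f/4.5 → f/4 → f/3.5 → f/3.2 → f/2.8 → f/2.5 → f/2.2 → f/2 — 2 2/3 stops opened up (brighter).
ISO: 640 → 800 → 1000 → 1250 → 1600 → 2000 → 2500 → 3200 — 2 1/3 stops higher (brighter).
Net so far: 5 2/3 stops brighter. Shutter speed: 1/50 → 1/60 → 1/80 → 1/100 → 1/125 → 1/160 → 1/200 → 1/250 → 1/320 → 1/400 → 1/500 → 1/640 → 1/800 → 1/1000 → 1/1250 → 1/1600 → 1/2000 → 1/2500.

1/2500s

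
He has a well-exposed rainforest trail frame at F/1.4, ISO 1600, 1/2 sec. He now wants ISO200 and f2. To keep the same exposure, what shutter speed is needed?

ISO: 1600 → 800 → 400 → 200 — 3 stops lower (darker).
Aperture: f/1.4 → f/2 — 1 stop narrower (darker).
Net change so far: 4 stops darker. Offset with the shutter speed: 1/2 → 1 → 2 → 4 → 8.

8 s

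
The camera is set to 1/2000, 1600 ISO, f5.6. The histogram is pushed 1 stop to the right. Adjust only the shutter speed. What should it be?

Overexposed by 1 stop → need 1 stop darker.
Shutter speed: 1/2000 → 1/4000.

1/4000s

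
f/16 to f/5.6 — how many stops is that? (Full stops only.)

f/16 → f/11 → f/8 → f/5.6 — count the steps: 3 stops.

3 stops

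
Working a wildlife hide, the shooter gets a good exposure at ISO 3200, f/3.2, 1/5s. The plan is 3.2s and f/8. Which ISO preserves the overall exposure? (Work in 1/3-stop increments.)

Shutter speed: 1/5 → 1/4 → 0.3 → 0.4 → 0.5 → 0.6 → 0.8 → 1 → 1.3 → 1.6 → 2 → 2.5 → 3.2 — 4 stops longer (brighter).
Aperture: f/3.2 → f/3.5 → f/4 → f/4.5 → f/5 → f/5.6 → f/6.3 → f/7.1 → f/8 — 2 2/3 stops smaller aperture (darker).
Net change so far: 1 1/3 stops brighter. Offset with the ISO: 3200 → 2500 → 2000 → 1600 → 1250.

ISO 1250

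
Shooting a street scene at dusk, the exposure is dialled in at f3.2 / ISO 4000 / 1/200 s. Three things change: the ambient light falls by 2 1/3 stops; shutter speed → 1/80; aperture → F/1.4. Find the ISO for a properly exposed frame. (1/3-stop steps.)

Scene light: 2 1/3 stops darker.
Shutter speed: 1/200 → 1/160 → 1/125 → 1/100 → 1/80 — 1 1/3 stops longer (brighter).
Aperture: f/3.2 → f/2.8 → f/2.5 → f/2.2 → f/2 → f/1.8 → f/1.6 → f/1.4 — 2 1/3 stops larger aperture (brighter).
Net so far: 1 1/3 stops brighter. ISO: 4000 → 3200 → 2500 → 2000 → 1600.

ISO 1600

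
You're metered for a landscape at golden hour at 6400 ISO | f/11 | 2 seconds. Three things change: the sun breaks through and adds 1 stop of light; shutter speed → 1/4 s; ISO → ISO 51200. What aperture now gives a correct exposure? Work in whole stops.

f/16

Scene light: 1 stop brighter.
Shutter speed: 2 → 1 → 1/2 → 1/4 — 3 stops shorter (darker).
ISO: 6400 → 12800 → 25600 → 51200 — 3 stops higher (brighter).
Net so far: 1 stop brighter. Aperture: f/11 → f/16.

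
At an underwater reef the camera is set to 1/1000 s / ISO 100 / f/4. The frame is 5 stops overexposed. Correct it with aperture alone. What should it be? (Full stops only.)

Overexposed by 5 stops → need 5 stops darker.
Aperture: f/4 → f/5.6 → f/8 → f/11 → f/16 → f/22.

f/22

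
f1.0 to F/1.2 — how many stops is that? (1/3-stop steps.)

2/3 stop

f/1.0 → f/1.1 → f/1.2 — count the steps: 2 third-stops = 2/3 stop.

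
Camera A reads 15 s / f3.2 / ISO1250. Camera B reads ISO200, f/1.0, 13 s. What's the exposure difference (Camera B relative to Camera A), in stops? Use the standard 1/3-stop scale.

Aperture: f/3.2 → f/2.8 → f/2.5 → f/2.2 → f/2 → f/1.8 → f/1.6 → f/1.4 → f/1.2 → f/1.1 → f/1.0 — 3 1/3 stops wider (brighter).
Shutter speed: 15 → 13 — 1/3 stop faster (darker).
ISO: 1250 → 1000 → 800 → 640 → 500 → 400 → 320 → 250 → 200 — 2 2/3 stops lower (darker).
Net: +3 1/3 −1/3 −2 2/3 = +1/3 stops.

1/3 stop brighter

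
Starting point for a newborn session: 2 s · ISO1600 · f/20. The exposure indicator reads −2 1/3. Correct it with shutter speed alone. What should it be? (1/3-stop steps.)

Underexposed by 2 1/3 stops → need 2 1/3 stops brighter.
Shutter speed: 2 → 2.5 → 3.2 → 4 → 5 → 6 → 8 → 10.

10 s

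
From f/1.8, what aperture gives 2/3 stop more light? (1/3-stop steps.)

f/1.4

Aperture: f/1.8 → f/1.6 → f/1.4 — 2/3 stop opened up (brighter).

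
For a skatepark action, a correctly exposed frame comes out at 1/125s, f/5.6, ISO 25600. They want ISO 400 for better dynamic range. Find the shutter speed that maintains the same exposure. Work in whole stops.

1/2s

ISO: 25600 → 12800 → 6400 → 3200 → 1600 → 800 → 400 — 6 stops lower (darker).
Need 6 stops brighter from the shutter speed: 1/125 → 1/60 → 1/30 → 1/15 → 1/8 → 1/4 → 1/2.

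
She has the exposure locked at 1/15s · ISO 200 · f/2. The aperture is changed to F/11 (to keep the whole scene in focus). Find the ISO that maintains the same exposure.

Aperture: f/2 → f/2.8 → f/4 → f/5.6 → f/8 → f/11 — 5 stops narrower (darker).
Need 5 stops brighter from the ISO: 200 → 400 → 800 → 1600 → 3200 → 6400.

ISO 6400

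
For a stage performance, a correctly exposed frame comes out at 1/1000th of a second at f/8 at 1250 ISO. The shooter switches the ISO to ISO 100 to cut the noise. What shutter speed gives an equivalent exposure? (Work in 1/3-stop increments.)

1/80s

ISO: 1250 → 1000 → 800 → 640 → 500 → 400 → 320 → 250 → 200 → 160 → 125 → 100 — 3 2/3 stops lower (darker).
Need 3 2/3 stops brighter from the shutter speed: 1/1000 → 1/800 → 1/640 → 1/500 → 1/400 → 1/320 → 1/250 → 1/200 → 1/160 → 1/125 → 1/100 → 1/80.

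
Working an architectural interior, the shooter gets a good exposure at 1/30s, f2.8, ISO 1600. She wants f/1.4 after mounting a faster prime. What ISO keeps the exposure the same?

ISO 400

Aperture: f/2.8 → f/2 → f/1.4 — 2 stops wider (brighter).
Need 2 stops darker from the ISO: 1600 → 800 → 400.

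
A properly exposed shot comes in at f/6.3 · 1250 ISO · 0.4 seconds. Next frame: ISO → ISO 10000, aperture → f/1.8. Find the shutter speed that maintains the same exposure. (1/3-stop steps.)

ISO: 1250 → 1600 → 2000 → 2500 → 3200 → 4000 → 5000 → 6400 → 8000 → 10000 — 3 stops higher (brighter).
Aperture: f/6.3 → f/5.6 → f/5 → f/4.5 → f/4 → f/3.5 → f/3.2 → f/2.8 → f/2.5 → f/2.2 → f/2 → f/1.8 — 3 2/3 stops larger aperture (brighter).
Net change so far: 6 2/3 stops brighter. Offset with the shutter speed: 0.4 → 0.3 → 1/4 → 1/5 → 1/6 → 1/8 → 1/10 → 1/13 → 1/15 → 1/20 → 1/25 → 1/30 → 1/40 → 1/50 → 1/60 → 1/80 → 1/100 → 1/125 → 1/160 → 1/200 → 1/250.

1/250s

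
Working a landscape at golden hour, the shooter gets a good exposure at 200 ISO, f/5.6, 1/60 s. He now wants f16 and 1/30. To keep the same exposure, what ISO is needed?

ISO 800

Aperture: f/5.6 → f/8 → f/11 → f/16 — 3 stops narrower (darker).
Shutter speed: 1/60 → 1/30 — 1 stop slower (brighter).
Net change so far: 2 stops darker. Offset with the ISO: 200 → 400 → 800.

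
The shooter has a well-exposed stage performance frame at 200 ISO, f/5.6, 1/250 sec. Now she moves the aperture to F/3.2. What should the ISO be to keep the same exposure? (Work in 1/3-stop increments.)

ISO 64

Aperture: f/5.6 → f/5 → f/4.5 → f/4 → f/3.5 → f/3.2 — 1 2/3 stops opened up (brighter).
Need 1 2/3 stops darker from the ISO: 200 → 160 → 125 → 100 → 80 → 64.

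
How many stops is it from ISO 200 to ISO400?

200 → 400 — count the steps: 1 stop.

1 stop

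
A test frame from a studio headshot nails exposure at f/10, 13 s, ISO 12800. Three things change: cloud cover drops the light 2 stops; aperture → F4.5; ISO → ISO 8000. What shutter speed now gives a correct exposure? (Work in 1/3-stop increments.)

15 s

Scene light: 2 stops darker.
Aperture: f/10 → f/9 → f/8 → f/7.1 → f/6.3 → f/5.6 → f/5 → f/4.5 — 2 1/3 stops larger aperture (brighter).
ISO: 12800 → 10000 → 8000 — 2/3 stop lower (darker).
Net so far: 1/3 stop darker. Shutter speed: 13 → 15.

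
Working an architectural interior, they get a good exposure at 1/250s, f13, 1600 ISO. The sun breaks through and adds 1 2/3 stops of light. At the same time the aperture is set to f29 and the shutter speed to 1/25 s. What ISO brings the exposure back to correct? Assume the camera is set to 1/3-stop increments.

ISO 250

Scene light: 1 2/3 stops brighter.
Aperture: f/13 → f/14 → f/16 → f/18 → f/20 → f/22 → f/25 → f/29 — 2 1/3 stops smaller aperture (darker).
Shutter speed: 1/250 → 1/200 → 1/160 → 1/125 → 1/100 → 1/80 → 1/60 → 1/50 → 1/40 → 1/30 → 1/25 — 3 1/3 stops slower (brighter).
Net so far: 2 2/3 stops brighter. ISO: 1600 → 1250 → 1000 → 800 → 640 → 500 → 400 → 320 → 250.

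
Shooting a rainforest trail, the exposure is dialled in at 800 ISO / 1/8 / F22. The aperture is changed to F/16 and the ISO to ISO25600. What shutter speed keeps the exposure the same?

1/500s

Aperture: f/22 → f/16 — 1 stop wider (brighter).
ISO: 800 → 1600 → 3200 → 6400 → 12800 → 25600 — 5 stops higher (brighter).
Net change so far: 6 stops brighter. Offset with the shutter speed: 1/8 → 1/15 → 1/30 → 1/60 → 1/125 → 1/250 → 1/500.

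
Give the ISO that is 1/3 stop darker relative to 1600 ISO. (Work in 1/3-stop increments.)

ISO 1250

ISO: 1600 → 1250 — 1/3 stop dropped (darker).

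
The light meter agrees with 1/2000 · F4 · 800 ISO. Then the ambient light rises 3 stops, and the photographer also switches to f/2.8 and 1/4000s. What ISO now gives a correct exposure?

ISO 100

Scene light: 3 stops brighter.
Aperture: f/4 → f/2.8 — 1 stop opened up (brighter).
Shutter speed: 1/2000 → 1/4000 — 1 stop shorter (darker).
Net so far: 3 stops brighter. ISO: 800 → 400 → 200 → 100.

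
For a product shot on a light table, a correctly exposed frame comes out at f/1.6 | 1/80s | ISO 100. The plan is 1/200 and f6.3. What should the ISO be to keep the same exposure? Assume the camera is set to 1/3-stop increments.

ISO 4000

Shutter speed: 1/80 → 1/100 → 1/125 → 1/160 → 1/200 — 1 1/3 stops faster (darker).
Aperture: f/1.6 → f/1.8 → f/2 → f/2.2 → f/2.5 → f/2.8 → f/3.2 → f/3.5 → f/4 → f/4.5 → f/5 → f/5.6 → f/6.3 — 4 stops narrower (darker).
Net change so far: 5 1/3 stops darker. Offset with the ISO: 100 → 125 → 160 → 200 → 250 → 320 → 400 → 500 → 640 → 800 → 1000 → 1250 → 1600 → 2000 → 2500 → 3200 → 4000.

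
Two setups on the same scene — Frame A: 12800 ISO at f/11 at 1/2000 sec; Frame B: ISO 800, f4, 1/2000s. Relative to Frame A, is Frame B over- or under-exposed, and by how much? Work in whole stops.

1 stop darker

Aperture: f/11 → f/8 → f/5.6 → f/4 — 3 stops larger aperture (brighter).
Shutter speed: unchanged.
ISO: 12800 → 6400 → 3200 → 1600 → 800 — 4 stops dropped (darker).
Net: +3 −4 = −1 stop.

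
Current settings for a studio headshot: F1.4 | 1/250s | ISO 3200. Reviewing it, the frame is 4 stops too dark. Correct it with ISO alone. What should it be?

Underexposed by 4 stops → need 4 stops brighter.
ISO: 3200 → 6400 → 12800 → 25600 → 51200.

ISO 51200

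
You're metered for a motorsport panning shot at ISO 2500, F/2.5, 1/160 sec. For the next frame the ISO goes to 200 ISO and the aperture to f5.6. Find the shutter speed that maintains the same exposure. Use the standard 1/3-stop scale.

0.4 s

ISO: 2500 → 2000 → 1600 → 1250 → 1000 → 800 → 640 → 500 → 400 → 320 → 250 → 200 — 3 2/3 stops dropped (darker).
Aperture: f/2.5 → f/2.8 → f/3.2 → f/3.5 → f/4 → f/4.5 → f/5 → f/5.6 — 2 1/3 stops narrower (darker).
Net change so far: 6 stops darker. Offset with the shutter speed: 1/160 → 1/125 → 1/100 → 1/80 → 1/60 → 1/50 → 1/40 → 1/30 → 1/25 → 1/20 → 1/15 → 1/13 → 1/10 → 1/8 → 1/6 → 1/5 → 1/4 → 0.3 → 0.4.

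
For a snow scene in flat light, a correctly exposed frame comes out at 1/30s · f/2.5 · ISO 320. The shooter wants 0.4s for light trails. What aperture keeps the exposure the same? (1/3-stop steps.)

f/9

Shutter speed: 1/30 → 1/25 → 1/20 → 1/15 → 1/13 → 1/10 → 1/8 → 1/6 → 1/5 → 1/4 → 0.3 → 0.4 — 3 2/3 stops slower (brighter).
Need 3 2/3 stops darker from the aperture: f/2.5 → f/2.8 → f/3.2 → f/3.5 → f/4 → f/4.5 → f/5 → f/5.6 → f/6.3 → f/7.1 → f/8 → f/9.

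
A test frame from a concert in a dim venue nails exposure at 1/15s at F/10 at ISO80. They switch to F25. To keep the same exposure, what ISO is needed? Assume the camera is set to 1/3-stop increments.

Aperture: f/10 → f/11 → f/13 → f/14 → f/16 → f/18 → f/20 → f/22 → f/25 — 2 2/3 stops stopped down (darker).
Need 2 2/3 stops brighter from the ISO: 80 → 100 → 125 → 160 → 200 → 250 → 320 → 400 → 500.

ISO 500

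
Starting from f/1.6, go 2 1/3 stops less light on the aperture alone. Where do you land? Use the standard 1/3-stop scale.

Aperture: f/1.6 → f/1.8 → f/2 → f/2.2 → f/2.5 → f/2.8 → f/3.2 → f/3.5 — 2 1/3 stops stopped down (darker).

f/3.5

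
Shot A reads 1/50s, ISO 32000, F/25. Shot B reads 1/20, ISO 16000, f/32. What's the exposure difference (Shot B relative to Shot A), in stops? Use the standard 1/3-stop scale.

1/3 stop darker

Aperture: f/25 → f/29 → f/32 — 2/3 stop smaller aperture (darker).
Shutter speed: 1/50 → 1/40 → 1/30 → 1/25 → 1/20 — 1 1/3 stops longer (brighter).
ISO: 32000 → 25600 → 20000 → 16000 — 1 stop lower (darker).
Net: −2/3 +1 1/3 −1 = −1/3 stops.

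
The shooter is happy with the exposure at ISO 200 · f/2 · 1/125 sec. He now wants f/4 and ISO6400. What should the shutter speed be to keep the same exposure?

Aperture: f/2 → f/2.8 → f/4 — 2 stops narrower (darker).
ISO: 200 → 400 → 800 → 1600 → 3200 → 6400 — 5 stops raised (brighter).
Net change so far: 3 stops brighter. Offset with the shutter speed: 1/125 → 1/250 → 1/500 → 1/1000.

1/1000s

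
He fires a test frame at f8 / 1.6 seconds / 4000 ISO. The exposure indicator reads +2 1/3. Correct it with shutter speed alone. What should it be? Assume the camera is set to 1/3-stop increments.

Overexposed by 2 1/3 stops → need 2 1/3 stops darker.
Shutter speed: 1.6 → 1.3 → 1 → 0.8 → 0.6 → 0.5 → 0.4 → 0.3.

0.3 s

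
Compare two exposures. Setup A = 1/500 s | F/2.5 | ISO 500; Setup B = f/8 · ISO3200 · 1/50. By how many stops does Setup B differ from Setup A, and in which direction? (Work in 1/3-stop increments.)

2 2/3 stops brighter

Aperture: f/2.5 → f/2.8 → f/3.2 → f/3.5 → f/4 → f/4.5 → f/5 → f/5.6 → f/6.3 → f/7.1 → f/8 — 3 1/3 stops smaller aperture (darker).
Shutter speed: 1/500 → 1/400 → 1/320 → 1/250 → 1/200 → 1/160 → 1/125 → 1/100 → 1/80 → 1/60 → 1/50 — 3 1/3 stops slower (brighter).
ISO: 500 → 640 → 800 → 1000 → 1250 → 1600 → 2000 → 2500 → 3200 — 2 2/3 stops raised (brighter).
Net: −3 1/3 +3 1/3 +2 2/3 = +2 2/3 stops.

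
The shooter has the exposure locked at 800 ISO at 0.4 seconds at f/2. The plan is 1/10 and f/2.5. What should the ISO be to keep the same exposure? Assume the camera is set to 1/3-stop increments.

ISO 5000

Shutter speed: 0.4 → 0.3 → 1/4 → 1/5 → 1/6 → 1/8 → 1/10 — 2 stops faster (darker).
Aperture: f/2 → f/2.2 → f/2.5 — 2/3 stop narrower (darker).
Net change so far: 2 2/3 stops darker. Offset with the ISO: 800 → 1000 → 1250 → 1600 → 2000 → 2500 → 3200 → 4000 → 5000.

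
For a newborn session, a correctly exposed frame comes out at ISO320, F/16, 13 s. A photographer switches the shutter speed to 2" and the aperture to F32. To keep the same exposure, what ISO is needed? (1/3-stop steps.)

ISO 8000

Shutter speed: 13 → 10 → 8 → 6 → 5 → 4 → 3.2 → 2.5 → 2 — 2 2/3 stops shorter (darker).
Aperture: f/16 → f/18 → f/20 → f/22 → f/25 → f/29 → f/32 — 2 stops stopped down (darker).
Net change so far: 4 2/3 stops darker. Offset with the ISO: 320 → 400 → 500 → 640 → 800 → 1000 → 1250 → 1600 → 2000 → 2500 → 3200 → 4000 → 5000 → 6400 → 8000.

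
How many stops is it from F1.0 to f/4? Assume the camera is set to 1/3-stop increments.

f/1.0 → f/1.1 → f/1.2 → f/1.4 → f/1.6 → f/1.8 → f/2 → f/2.2 → f/2.5 → f/2.8 → f/3.2 → f/3.5 → f/4 — count the steps: 12 third-stops = 4 stops.

4 stops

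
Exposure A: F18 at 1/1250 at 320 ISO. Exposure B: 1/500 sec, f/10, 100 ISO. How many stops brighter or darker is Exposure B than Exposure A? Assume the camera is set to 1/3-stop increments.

Aperture: f/18 → f/16 → f/14 → f/13 → f/11 → f/10 — 1 2/3 stops larger aperture (brighter).
Shutter speed: 1/1250 → 1/1000 → 1/800 → 1/640 → 1/500 — 1 1/3 stops longer (brighter).
ISO: 320 → 250 → 200 → 160 → 125 → 100 — 1 2/3 stops lower (darker).
Net: +1 2/3 +1 1/3 −1 2/3 = +1 1/3 stops.

1 1/3 stops brighter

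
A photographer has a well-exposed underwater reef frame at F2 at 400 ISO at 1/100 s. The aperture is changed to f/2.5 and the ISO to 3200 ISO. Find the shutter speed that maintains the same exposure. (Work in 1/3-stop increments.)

1/500s

Aperture: f/2 → f/2.2 → f/2.5 — 2/3 stop stopped down (darker).
ISO: 400 → 500 → 640 → 800 → 1000 → 1250 → 1600 → 2000 → 2500 → 3200 — 3 stops higher (brighter).
Net change so far: 2 1/3 stops brighter. Offset with the shutter speed: 1/100 → 1/125 → 1/160 → 1/200 → 1/250 → 1/320 → 1/400 → 1/500.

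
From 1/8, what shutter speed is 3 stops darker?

1/60s

Shutter speed: 1/8 → 1/15 → 1/30 → 1/60 — 3 stops shorter (darker).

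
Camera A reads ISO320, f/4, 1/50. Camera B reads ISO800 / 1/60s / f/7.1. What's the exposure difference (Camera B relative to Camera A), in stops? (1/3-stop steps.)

2/3 stop darker

Aperture: f/4 → f/4.5 → f/5 → f/5.6 → f/6.3 → f/7.1 — 1 2/3 stops narrower (darker).
Shutter speed: 1/50 → 1/60 — 1/3 stop shorter (darker).
ISO: 320 → 400 → 500 → 640 → 800 — 1 1/3 stops raised (brighter).
Net: −1 2/3 −1/3 +1 1/3 = −2/3 stops.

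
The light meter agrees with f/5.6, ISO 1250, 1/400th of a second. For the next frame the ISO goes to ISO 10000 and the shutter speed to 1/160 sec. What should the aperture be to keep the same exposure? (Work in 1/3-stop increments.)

f/25

ISO: 1250 → 1600 → 2000 → 2500 → 3200 → 4000 → 5000 → 6400 → 8000 → 10000 — 3 stops higher (brighter).
Shutter speed: 1/400 → 1/320 → 1/250 → 1/200 → 1/160 — 1 1/3 stops slower (brighter).
Net change so far: 4 1/3 stops brighter. Offset with the aperture: f/5.6 → f/6.3 → f/7.1 → f/8 → f/9 → f/10 → f/11 → f/13 → f/14 → f/16 → f/18 → f/20 → f/22 → f/25.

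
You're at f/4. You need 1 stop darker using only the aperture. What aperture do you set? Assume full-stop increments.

Aperture: f/4 → f/5.6 — 1 stop narrower (darker).

f/5.6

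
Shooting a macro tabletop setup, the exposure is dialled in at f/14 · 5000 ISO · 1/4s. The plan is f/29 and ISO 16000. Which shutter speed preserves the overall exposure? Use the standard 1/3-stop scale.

0.3 s

Aperture: f/14 → f/16 → f/18 → f/20 → f/22 → f/25 → f/29 — 2 stops smaller aperture (darker).
ISO: 5000 → 6400 → 8000 → 10000 → 12800 → 16000 — 1 2/3 stops higher (brighter).
Net change so far: 1/3 stop darker. Offset with the shutter speed: 1/4 → 0.3.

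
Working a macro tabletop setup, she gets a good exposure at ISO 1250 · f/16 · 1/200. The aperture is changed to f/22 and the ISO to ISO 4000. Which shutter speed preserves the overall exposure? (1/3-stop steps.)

Aperture: f/16 → f/18 → f/20 → f/22 — 1 stop stopped down (darker).
ISO: 1250 → 1600 → 2000 → 2500 → 3200 → 4000 — 1 2/3 stops raised (brighter).
Net change so far: 2/3 stop brighter. Offset with the shutter speed: 1/200 → 1/250 → 1/320.

1/320s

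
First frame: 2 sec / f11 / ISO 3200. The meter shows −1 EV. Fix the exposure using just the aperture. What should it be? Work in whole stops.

Underexposed by 1 stop → need 1 stop brighter.
Aperture: f/11 → f/8.

f/8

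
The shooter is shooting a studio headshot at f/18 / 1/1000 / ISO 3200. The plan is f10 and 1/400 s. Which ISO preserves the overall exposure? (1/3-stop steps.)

Aperture: f/18 → f/16 → f/14 → f/13 → f/11 → f/10 — 1 2/3 stops opened up (brighter).
Shutter speed: 1/1000 → 1/800 → 1/640 → 1/500 → 1/400 — 1 1/3 stops longer (brighter).
Net change so far: 3 stops brighter. Offset with the ISO: 3200 → 2500 → 2000 → 1600 → 1250 → 1000 → 800 → 640 → 500 → 400.

ISO 400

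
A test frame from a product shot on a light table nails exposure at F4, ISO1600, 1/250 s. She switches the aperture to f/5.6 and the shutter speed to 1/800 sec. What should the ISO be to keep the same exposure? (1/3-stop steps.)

Aperture: f/4 → f/4.5 → f/5 → f/5.6 — 1 stop stopped down (darker).
Shutter speed: 1/250 → 1/320 → 1/400 → 1/500 → 1/640 → 1/800 — 1 2/3 stops faster (darker).
Net change so far: 2 2/3 stops darker. Offset with the ISO: 1600 → 2000 → 2500 → 3200 → 4000 → 5000 → 6400 → 8000 → 10000.

ISO 10000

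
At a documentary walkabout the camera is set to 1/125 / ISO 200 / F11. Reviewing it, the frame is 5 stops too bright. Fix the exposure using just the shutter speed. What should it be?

Overexposed by 5 stops → need 5 stops darker.
Shutter speed: 1/125 → 1/250 → 1/500 → 1/1000 → 1/2000 → 1/4000.

1/4000s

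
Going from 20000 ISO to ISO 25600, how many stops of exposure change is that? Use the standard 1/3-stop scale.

1/3 stop

20000 → 25600 — count the steps: 1 third-stops = 1/3 stop.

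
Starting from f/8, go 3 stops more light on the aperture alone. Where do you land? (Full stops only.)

Aperture: f/8 → f/5.6 → f/4 → f/2.8 — 3 stops opened up (brighter).

f/2.8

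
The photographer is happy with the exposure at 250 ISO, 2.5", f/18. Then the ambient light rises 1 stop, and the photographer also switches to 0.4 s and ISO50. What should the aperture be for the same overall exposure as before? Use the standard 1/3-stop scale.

Scene light: 1 stop brighter.
Shutter speed: 2.5 → 2 → 1.6 → 1.3 → 1 → 0.8 → 0.6 → 0.5 → 0.4 — 2 2/3 stops shorter (darker).
ISO: 250 → 200 → 160 → 125 → 100 → 80 → 64 → 50 — 2 1/3 stops lower (darker).
Net so far: 4 stops darker. Aperture: f/18 → f/16 → f/14 → f/13 → f/11 → f/10 → f/9 → f/8 → f/7.1 → f/6.3 → f/5.6 → f/5 → f/4.5.

f/4.5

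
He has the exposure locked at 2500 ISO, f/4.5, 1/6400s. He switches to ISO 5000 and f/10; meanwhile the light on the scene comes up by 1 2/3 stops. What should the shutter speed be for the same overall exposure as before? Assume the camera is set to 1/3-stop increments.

1/8000s

Scene light: 1 2/3 stops brighter.
ISO: 2500 → 3200 → 4000 → 5000 — 1 stop raised (brighter).
Aperture: f/4.5 → f/5 → f/5.6 → f/6.3 → f/7.1 → f/8 → f/9 → f/10 — 2 1/3 stops stopped down (darker).
Net so far: 1/3 stop brighter. Shutter speed: 1/6400 → 1/8000.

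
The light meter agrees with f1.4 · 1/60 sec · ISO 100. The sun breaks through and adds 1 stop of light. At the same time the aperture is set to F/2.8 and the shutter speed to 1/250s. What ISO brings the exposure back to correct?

ISO 800

Scene light: 1 stop brighter.
Aperture: f/1.4 → f/2 → f/2.8 — 2 stops stopped down (darker).
Shutter speed: 1/60 → 1/125 → 1/250 — 2 stops shorter (darker).
Net so far: 3 stops darker. ISO: 100 → 200 → 400 → 800.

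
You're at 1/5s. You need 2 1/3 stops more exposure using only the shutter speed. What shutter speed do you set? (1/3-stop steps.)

1 s

Shutter speed: 1/5 → 1/4 → 0.3 → 0.4 → 0.5 → 0.6 → 0.8 → 1 — 2 1/3 stops longer (brighter).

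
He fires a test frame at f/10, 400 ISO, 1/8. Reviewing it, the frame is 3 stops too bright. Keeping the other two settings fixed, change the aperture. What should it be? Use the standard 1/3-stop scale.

Overexposed by 3 stops → need 3 stops darker.
Aperture: f/10 → f/11 → f/13 → f/14 → f/16 → f/18 → f/20 → f/22 → f/25 → f/29.

f/29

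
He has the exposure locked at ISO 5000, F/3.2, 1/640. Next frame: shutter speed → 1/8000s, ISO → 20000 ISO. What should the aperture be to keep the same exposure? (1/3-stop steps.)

Shutter speed: 1/640 → 1/800 → 1/1000 → 1/1250 → 1/1600 → 1/2000 → 1/2500 → 1/3200 → 1/4000 → 1/5000 → 1/6400 → 1/8000 — 3 2/3 stops faster (darker).
ISO: 5000 → 6400 → 8000 → 10000 → 12800 → 16000 → 20000 — 2 stops higher (brighter).
Net change so far: 1 2/3 stops darker. Offset with the aperture: f/3.2 → f/2.8 → f/2.5 → f/2.2 → f/2 → f/1.8.

f/1.8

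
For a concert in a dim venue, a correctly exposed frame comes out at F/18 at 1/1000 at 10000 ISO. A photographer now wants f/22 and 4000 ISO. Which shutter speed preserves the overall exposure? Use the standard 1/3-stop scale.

1/250s

Aperture: f/18 → f/20 → f/22 — 2/3 stop narrower (darker).
ISO: 10000 → 8000 → 6400 → 5000 → 4000 — 1 1/3 stops lower (darker).
Net change so far: 2 stops darker. Offset with the shutter speed: 1/1000 → 1/800 → 1/640 → 1/500 → 1/400 → 1/320 → 1/250.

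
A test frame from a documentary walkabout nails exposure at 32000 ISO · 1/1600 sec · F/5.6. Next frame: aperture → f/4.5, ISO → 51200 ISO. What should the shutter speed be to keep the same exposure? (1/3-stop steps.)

Aperture: f/5.6 → f/5 → f/4.5 — 2/3 stop wider (brighter).
ISO: 32000 → 40000 → 51200 — 2/3 stop raised (brighter).
Net change so far: 1 1/3 stops brighter. Offset with the shutter speed: 1/1600 → 1/2000 → 1/2500 → 1/3200 → 1/4000.

1/4000s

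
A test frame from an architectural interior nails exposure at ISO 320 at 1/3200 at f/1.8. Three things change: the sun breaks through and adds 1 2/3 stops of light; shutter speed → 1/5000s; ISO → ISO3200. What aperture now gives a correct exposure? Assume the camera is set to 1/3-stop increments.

Scene light: 1 2/3 stops brighter.
Shutter speed: 1/3200 → 1/4000 → 1/5000 — 2/3 stop faster (darker).
ISO: 320 → 400 → 500 → 640 → 800 → 1000 → 1250 → 1600 → 2000 → 2500 → 3200 — 3 1/3 stops higher (brighter).
Net so far: 4 1/3 stops brighter. Aperture: f/1.8 → f/2 → f/2.2 → f/2.5 → f/2.8 → f/3.2 → f/3.5 → f/4 → f/4.5 → f/5 → f/5.6 → f/6.3 → f/7.1 → f/8.

f/8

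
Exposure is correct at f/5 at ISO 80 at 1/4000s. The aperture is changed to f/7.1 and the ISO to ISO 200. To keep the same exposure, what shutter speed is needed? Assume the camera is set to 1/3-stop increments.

1/5000s

Aperture: f/5 → f/5.6 → f/6.3 → f/7.1 — 1 stop stopped down (darker).
ISO: 80 → 100 → 125 → 160 → 200 — 1 1/3 stops raised (brighter).
Net change so far: 1/3 stop brighter. Offset with the shutter speed: 1/4000 → 1/5000.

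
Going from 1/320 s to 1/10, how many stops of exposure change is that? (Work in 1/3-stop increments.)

1/320 → 1/250 → 1/200 → 1/160 → 1/125 → 1/100 → 1/80 → 1/60 → 1/50 → 1/40 → 1/30 → 1/25 → 1/20 → 1/15 → 1/13 → 1/10 — count the steps: 15 third-stops = 5 stops.

5 stops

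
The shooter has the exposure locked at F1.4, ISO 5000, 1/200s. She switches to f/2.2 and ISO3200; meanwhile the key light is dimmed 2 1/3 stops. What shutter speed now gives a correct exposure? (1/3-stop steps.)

Scene light: 2 1/3 stops darker.
Aperture: f/1.4 → f/1.6 → f/1.8 → f/2 → f/2.2 — 1 1/3 stops smaller aperture (darker).
ISO: 5000 → 4000 → 3200 — 2/3 stop lower (darker).
Net so far: 4 1/3 stops darker. Shutter speed: 1/200 → 1/160 → 1/125 → 1/100 → 1/80 → 1/60 → 1/50 → 1/40 → 1/30 → 1/25 → 1/20 → 1/15 → 1/13 → 1/10.

1/10s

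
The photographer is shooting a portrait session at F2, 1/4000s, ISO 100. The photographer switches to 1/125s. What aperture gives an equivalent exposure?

Shutter speed: 1/4000 → 1/2000 → 1/1000 → 1/500 → 1/250 → 1/125 — 5 stops longer (brighter).
Need 5 stops darker from the aperture: f/2 → f/2.8 → f/4 → f/5.6 → f/8 → f/11.

f/11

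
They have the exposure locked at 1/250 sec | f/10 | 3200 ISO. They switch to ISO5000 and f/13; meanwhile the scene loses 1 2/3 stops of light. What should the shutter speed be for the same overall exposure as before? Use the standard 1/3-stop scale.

1/80s

Scene light: 1 2/3 stops darker.
ISO: 3200 → 4000 → 5000 — 2/3 stop higher (brighter).
Aperture: f/10 → f/11 → f/13 — 2/3 stop stopped down (darker).
Net so far: 1 2/3 stops darker. Shutter speed: 1/250 → 1/200 → 1/160 → 1/125 → 1/100 → 1/80.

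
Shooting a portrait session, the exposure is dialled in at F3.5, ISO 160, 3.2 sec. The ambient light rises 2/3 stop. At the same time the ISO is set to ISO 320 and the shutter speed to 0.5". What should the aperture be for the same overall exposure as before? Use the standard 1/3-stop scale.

f/2.5

Scene light: 2/3 stop brighter.
ISO: 160 → 200 → 250 → 320 — 1 stop raised (brighter).
Shutter speed: 3.2 → 2.5 → 2 → 1.6 → 1.3 → 1 → 0.8 → 0.6 → 0.5 — 2 2/3 stops faster (darker).
Net so far: 1 stop darker. Aperture: f/3.5 → f/3.2 → f/2.8 → f/2.5.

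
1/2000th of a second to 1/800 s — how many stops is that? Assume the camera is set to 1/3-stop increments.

1/2000 → 1/1600 → 1/1250 → 1/1000 → 1/800 — count the steps: 4 third-stops = 1 1/3 stops.

1 1/3 stops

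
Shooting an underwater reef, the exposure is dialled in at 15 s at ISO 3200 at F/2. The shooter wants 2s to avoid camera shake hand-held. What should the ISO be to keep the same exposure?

Shutter speed: 15 → 8 → 4 → 2 — 3 stops shorter (darker).
Need 3 stops brighter from the ISO: 3200 → 6400 → 12800 → 25600.

ISO 25600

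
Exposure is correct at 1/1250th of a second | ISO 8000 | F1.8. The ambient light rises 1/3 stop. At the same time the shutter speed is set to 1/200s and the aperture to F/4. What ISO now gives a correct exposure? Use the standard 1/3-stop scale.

ISO 5000

Scene light: 1/3 stop brighter.
Shutter speed: 1/1250 → 1/1000 → 1/800 → 1/640 → 1/500 → 1/400 → 1/320 → 1/250 → 1/200 — 2 2/3 stops longer (brighter).
Aperture: f/1.8 → f/2 → f/2.2 → f/2.5 → f/2.8 → f/3.2 → f/3.5 → f/4 — 2 1/3 stops narrower (darker).
Net so far: 2/3 stop brighter. ISO: 8000 → 6400 → 5000.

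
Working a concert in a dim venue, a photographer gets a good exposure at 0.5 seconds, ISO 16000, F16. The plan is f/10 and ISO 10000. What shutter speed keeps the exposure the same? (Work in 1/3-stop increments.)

0.3 s

Aperture: f/16 → f/14 → f/13 → f/11 → f/10 — 1 1/3 stops wider (brighter).
ISO: 16000 → 12800 → 10000 — 2/3 stop dropped (darker).
Net change so far: 2/3 stop brighter. Offset with the shutter speed: 0.5 → 0.4 → 0.3.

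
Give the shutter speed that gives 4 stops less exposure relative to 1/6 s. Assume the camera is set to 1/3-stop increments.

Shutter speed: 1/6 → 1/8 → 1/10 → 1/13 → 1/15 → 1/20 → 1/25 → 1/30 → 1/40 → 1/50 → 1/60 → 1/80 → 1/100 — 4 stops shorter (darker).

1/100s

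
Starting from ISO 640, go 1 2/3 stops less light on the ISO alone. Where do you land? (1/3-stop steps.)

ISO 200

ISO: 640 → 500 → 400 → 320 → 250 → 200 — 1 2/3 stops dropped (darker).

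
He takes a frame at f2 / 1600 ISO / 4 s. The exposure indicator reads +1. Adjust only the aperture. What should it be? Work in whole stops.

f/2.8

Overexposed by 1 stop → need 1 stop darker.
Aperture: f/2 → f/2.8.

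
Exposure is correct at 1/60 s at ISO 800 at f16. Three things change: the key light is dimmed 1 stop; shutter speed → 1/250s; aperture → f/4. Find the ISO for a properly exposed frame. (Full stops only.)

ISO 400

Scene light: 1 stop darker.
Shutter speed: 1/60 → 1/125 → 1/250 — 2 stops faster (darker).
Aperture: f/16 → f/11 → f/8 → f/5.6 → f/4 — 4 stops wider (brighter).
Net so far: 1 stop brighter. ISO: 800 → 400.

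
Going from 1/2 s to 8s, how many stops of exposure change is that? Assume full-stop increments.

4 stops

1/2 → 1 → 2 → 4 → 8 — count the steps: 4 stops.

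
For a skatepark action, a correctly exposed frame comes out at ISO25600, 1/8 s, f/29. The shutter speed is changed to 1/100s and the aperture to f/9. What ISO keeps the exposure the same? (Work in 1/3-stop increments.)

ISO 32000

Shutter speed: 1/8 → 1/10 → 1/13 → 1/15 → 1/20 → 1/25 → 1/30 → 1/40 → 1/50 → 1/60 → 1/80 → 1/100 — 3 2/3 stops shorter (darker).
Aperture: f/29 → f/25 → f/22 → f/20 → f/18 → f/16 → f/14 → f/13 → f/11 → f/10 → f/9 — 3 1/3 stops opened up (brighter).
Net change so far: 1/3 stop darker. Offset with the ISO: 25600 → 32000.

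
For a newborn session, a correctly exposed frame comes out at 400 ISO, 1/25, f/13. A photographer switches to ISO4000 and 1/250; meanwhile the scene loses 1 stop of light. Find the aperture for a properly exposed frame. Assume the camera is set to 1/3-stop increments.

Scene light: 1 stop darker.
ISO: 400 → 500 → 640 → 800 → 1000 → 1250 → 1600 → 2000 → 2500 → 3200 → 4000 — 3 1/3 stops raised (brighter).
Shutter speed: 1/25 → 1/30 → 1/40 → 1/50 → 1/60 → 1/80 → 1/100 → 1/125 → 1/160 → 1/200 → 1/250 — 3 1/3 stops shorter (darker).
Net so far: 1 stop darker. Aperture: f/13 → f/11 → f/10 → f/9.

f/9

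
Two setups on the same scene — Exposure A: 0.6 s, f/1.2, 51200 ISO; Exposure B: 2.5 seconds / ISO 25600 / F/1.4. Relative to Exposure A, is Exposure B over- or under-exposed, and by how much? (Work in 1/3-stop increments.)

2/3 stop brighter

Aperture: f/1.2 → f/1.4 — 1/3 stop smaller aperture (darker).
Shutter speed: 0.6 → 0.8 → 1 → 1.3 → 1.6 → 2 → 2.5 — 2 stops longer (brighter).
ISO: 51200 → 40000 → 32000 → 25600 — 1 stop lower (darker).
Net: −1/3 +2 −1 = +2/3 stops.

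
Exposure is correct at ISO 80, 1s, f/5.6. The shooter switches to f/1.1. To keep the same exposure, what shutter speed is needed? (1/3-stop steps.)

1/25s

Aperture: f/5.6 → f/5 → f/4.5 → f/4 → f/3.5 → f/3.2 → f/2.8 → f/2.5 → f/2.2 → f/2 → f/1.8 → f/1.6 → f/1.4 → f/1.2 → f/1.1 — 4 2/3 stops larger aperture (brighter).
Need 4 2/3 stops darker from the shutter speed: 1 → 0.8 → 0.6 → 0.5 → 0.4 → 0.3 → 1/4 → 1/5 → 1/6 → 1/8 → 1/10 → 1/13 → 1/15 → 1/20 → 1/25.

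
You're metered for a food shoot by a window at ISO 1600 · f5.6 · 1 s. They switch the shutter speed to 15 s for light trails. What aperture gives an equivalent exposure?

f/22

Shutter speed: 1 → 2 → 4 → 8 → 15 — 4 stops longer (brighter).
Need 4 stops darker from the aperture: f/5.6 → f/8 → f/11 → f/16 → f/22.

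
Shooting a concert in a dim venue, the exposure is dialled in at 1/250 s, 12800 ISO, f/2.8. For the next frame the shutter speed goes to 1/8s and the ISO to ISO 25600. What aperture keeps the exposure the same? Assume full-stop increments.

f/22

Shutter speed: 1/250 → 1/125 → 1/60 → 1/30 → 1/15 → 1/8 — 5 stops longer (brighter).
ISO: 12800 → 25600 — 1 stop raised (brighter).
Net change so far: 6 stops brighter. Offset with the aperture: f/2.8 → f/4 → f/5.6 → f/8 → f/11 → f/16 → f/22.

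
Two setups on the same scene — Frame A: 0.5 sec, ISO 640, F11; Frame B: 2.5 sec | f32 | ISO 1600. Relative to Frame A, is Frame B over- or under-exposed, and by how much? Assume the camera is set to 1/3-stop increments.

Aperture: f/11 → f/13 → f/14 → f/16 → f/18 → f/20 → f/22 → f/25 → f/29 → f/32 — 3 stops narrower (darker).
Shutter speed: 0.5 → 0.6 → 0.8 → 1 → 1.3 → 1.6 → 2 → 2.5 — 2 1/3 stops longer (brighter).
ISO: 640 → 800 → 1000 → 1250 → 1600 — 1 1/3 stops higher (brighter).
Net: −3 +2 1/3 +1 1/3 = +2/3 stops.

2/3 stop brighter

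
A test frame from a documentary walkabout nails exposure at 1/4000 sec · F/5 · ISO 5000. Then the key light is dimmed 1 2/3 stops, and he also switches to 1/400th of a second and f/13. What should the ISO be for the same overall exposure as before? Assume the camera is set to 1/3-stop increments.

ISO 10000

Scene light: 1 2/3 stops darker.
Shutter speed: 1/4000 → 1/3200 → 1/2500 → 1/2000 → 1/1600 → 1/1250 → 1/1000 → 1/800 → 1/640 → 1/500 → 1/400 — 3 1/3 stops slower (brighter).
Aperture: f/5 → f/5.6 → f/6.3 → f/7.1 → f/8 → f/9 → f/10 → f/11 → f/13 — 2 2/3 stops narrower (darker).
Net so far: 1 stop darker. ISO: 5000 → 6400 → 8000 → 10000.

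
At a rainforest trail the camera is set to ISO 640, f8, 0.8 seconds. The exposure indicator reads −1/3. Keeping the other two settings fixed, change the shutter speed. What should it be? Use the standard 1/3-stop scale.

1 s

Underexposed by 1/3 stop → need 1/3 stop brighter.
Shutter speed: 0.8 → 1.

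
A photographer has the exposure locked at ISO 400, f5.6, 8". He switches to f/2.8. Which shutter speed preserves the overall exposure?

Aperture: f/5.6 → f/4 → f/2.8 — 2 stops larger aperture (brighter).
Need 2 stops darker from the shutter speed: 8 → 4 → 2.

2 s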